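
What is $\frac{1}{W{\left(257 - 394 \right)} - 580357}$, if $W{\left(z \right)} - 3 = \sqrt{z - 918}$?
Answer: $- \frac{580354}{336810766371} - \frac{i \sqrt{1055}}{336810766371} \approx -1.7231 \cdot 10^{-6} - 9.6436 \cdot 10^{-11} i$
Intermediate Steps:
$W{\left(z \right)} = 3 + \sqrt{-918 + z}$ ($W{\left(z \right)} = 3 + \sqrt{z - 918} = 3 + \sqrt{-918 + z}$)
$\frac{1}{W{\left(257 - 394 \right)} - 580357} = \frac{1}{\left(3 + \sqrt{-918 + \left(257 - 394\right)}\right) - 580357} = \frac{1}{\left(3 + \sqrt{-918 - 137}\right) - 580357} = \frac{1}{\left(3 + \sqrt{-1055}\right) - 580357} = \frac{1}{\left(3 + i \sqrt{1055}\right) - 580357} = \frac{1}{-580354 + i \sqrt{1055}}$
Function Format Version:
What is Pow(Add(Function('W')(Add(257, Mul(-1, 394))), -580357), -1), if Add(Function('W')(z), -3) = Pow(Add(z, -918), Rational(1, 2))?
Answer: Add(Rational(-580354, 336810766371), Mul(Rational(-1, 336810766371), I, Pow(1055, Rational(1, 2)))) ≈ Add(-1.7231e-6, Mul(-9.6436e-11, I))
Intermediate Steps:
Function('W')(z) = Add(3, Pow(Add(-918, z), Rational(1, 2))) (Function('W')(z) = Add(3, Pow(Add(z, -918), Rational(1, 2))) = Add(3, Pow(Add(-918, z), Rational(1, 2))))
Pow(Add(Function('W')(Add(257, Mul(-1, 394))), -580357), -1) = Pow(Add(Add(3, Pow(Add(-918, Add(257, Mul(-1, 394))), Rational(1, 2))), -580357), -1) = Pow(Add(Add(3, Pow(Add(-918, Add(257, -394)), Rational(1, 2))), -580357), -1) = Pow(Add(Add(3, Pow(Add(-918, -137), Rational(1, 2))), -580357), -1) = Pow(Add(Add(3, Pow(-1055, Rational(1, 2))), -580357), -1) = Pow(Add(Add(3, Mul(I, Pow(1055, Rational(1, 2)))), -580357), -1) = Pow(Add(-580354, Mul(I, Pow(1055, Rational(1, 2)))), -1)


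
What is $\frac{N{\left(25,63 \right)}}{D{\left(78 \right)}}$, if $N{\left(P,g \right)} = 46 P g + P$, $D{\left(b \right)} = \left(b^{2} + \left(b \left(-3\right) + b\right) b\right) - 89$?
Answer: $- \frac{72475}{6173} \approx -11.741$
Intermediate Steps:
$D{\left(b \right)} = -89 - b^{2}$ ($D{\left(b \right)} = \left(b^{2} + \left(- 3 b + b\right) b\right) - 89 = \left(b^{2} + - 2 b b\right) - 89 = \left(b^{2} - 2 b^{2}\right) - 89 = - b^{2} - 89 = -89 - b^{2}$)
$N{\left(P,g \right)} = P + 46 P g$ ($N{\left(P,g \right)} = 46 P g + P = P + 46 P g$)
$\frac{N{\left(25,63 \right)}}{D{\left(78 \right)}} = \frac{25 \left(1 + 46 \cdot 63\right)}{-89 - 78^{2}} = \frac{25 \left(1 + 2898\right)}{-89 - 6084} = \frac{25 \cdot 2899}{-89 - 6084} = \frac{72475}{-6173} = 72475 \left(- \frac{1}{6173}\right) = - \frac{72475}{6173}$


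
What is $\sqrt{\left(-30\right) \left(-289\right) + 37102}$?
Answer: $2 \sqrt{11443} \approx 213.94$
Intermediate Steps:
$\sqrt{\left(-30\right) \left(-289\right) + 37102} = \sqrt{8670 + 37102} = \sqrt{45772} = 2 \sqrt{11443}$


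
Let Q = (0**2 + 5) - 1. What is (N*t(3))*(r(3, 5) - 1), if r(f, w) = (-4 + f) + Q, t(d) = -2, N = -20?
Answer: 80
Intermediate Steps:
Q = 4 (Q = (0 + 5) - 1 = 5 - 1 = 4)
r(f, w) = f (r(f, w) = (-4 + f) + 4 = f)
(N*t(3))*(r(3, 5) - 1) = (-20*(-2))*(3 - 1) = 40*2 = 80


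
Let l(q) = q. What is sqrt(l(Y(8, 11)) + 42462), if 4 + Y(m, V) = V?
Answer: sqrt(42469) ≈ 206.08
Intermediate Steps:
Y(m, V) = -4 + V
sqrt(l(Y(8, 11)) + 42462) = sqrt((-4 + 11) + 42462) = sqrt(7 + 42462) = sqrt(42469)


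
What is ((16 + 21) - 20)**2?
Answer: 289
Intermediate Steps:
((16 + 21) - 20)**2 = (37 - 20)**2 = 17**2 = 289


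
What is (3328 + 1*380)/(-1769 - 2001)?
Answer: -1854/1885 ≈ -0.98355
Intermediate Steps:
(3328 + 1*380)/(-1769 - 2001) = (3328 + 380)/(-3770) = 3708*(-1/3770) = -1854/1885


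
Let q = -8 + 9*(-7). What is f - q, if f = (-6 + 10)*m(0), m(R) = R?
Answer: 71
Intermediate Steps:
q = -71 (q = -8 - 63 = -71)
f = 0 (f = (-6 + 10)*0 = 4*0 = 0)
f - q = 0 - 1*(-71) = 0 + 71 = 71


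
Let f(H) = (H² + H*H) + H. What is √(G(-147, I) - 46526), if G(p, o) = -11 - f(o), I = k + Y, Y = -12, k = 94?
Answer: I*√60067 ≈ 245.09*I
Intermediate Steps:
I = 82 (I = 94 - 12 = 82)
f(H) = H + 2*H² (f(H) = (H² + H²) + H = 2*H² + H = H + 2*H²)
G(p, o) = -11 - o*(1 + 2*o)
√(G(-147, I) - 46526) = √((-11 - 1*82*(1 + 2*82)) - 46526) = √((-11 - 1*82*(1 + 164)) - 46526) = √((-11 - 1*82*165) - 46526) = √((-11 - 13530) - 46526) = √(-13541 - 46526) = √(-60067) = I*√60067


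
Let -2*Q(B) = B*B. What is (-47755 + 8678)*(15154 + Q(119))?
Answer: -630976319/2 ≈ -3.1549e+8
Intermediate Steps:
Q(B) = -B²/2 (Q(B) = -B*B/2 = -B²/2)
(-47755 + 8678)*(15154 + Q(119)) = (-47755 + 8678)*(15154 - ½*119²) = -39077*(15154 - ½*14161) = -39077*(15154 - 14161/2) = -39077*16147/2 = -630976319/2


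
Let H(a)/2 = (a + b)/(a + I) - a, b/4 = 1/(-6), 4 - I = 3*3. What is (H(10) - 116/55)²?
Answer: 9193024/27225 ≈ 337.67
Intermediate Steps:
I = -5 (I = 4 - 3*3 = 4 - 1*9 = 4 - 9 = -5)
b = -⅔ (b = 4/(-6) = 4*(-⅙) = -⅔ ≈ -0.66667)
H(a) = -2*a + 2*(-⅔ + a)/(-5 + a) (H(a) = 2*((a - ⅔)/(a - 5) - a) = 2*((-⅔ + a)/(-5 + a) - a) = 2*(-a + (-⅔ + a)/(-5 + a)) = -2*a + 2*(-⅔ + a)/(-5 + a))
(H(10) - 116/55)² = (2*(-2 - 3*10² + 18*10)/(3*(-5 + 10)) - 116/55)² = ((⅔)*(-2 - 3*100 + 180)/5 - 116*1/55)² = ((⅔)*(⅕)*(-2 - 300 + 180) - 116/55)² = ((⅔)*(⅕)*(-122) - 116/55)² = (-244/15 - 116/55)² = (-3032/165)² = 9193024/27225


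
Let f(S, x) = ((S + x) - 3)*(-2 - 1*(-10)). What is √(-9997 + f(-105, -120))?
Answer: I*√11821 ≈ 108.72*I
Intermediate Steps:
f(S, x) = -24 + 8*S + 8*x (f(S, x) = (-3 + S + x)*(-2 + 10) = (-3 + S + x)*8 = -24 + 8*S + 8*x)
√(-9997 + f(-105, -120)) = √(-9997 + (-24 + 8*(-105) + 8*(-120))) = √(-9997 + (-24 - 840 - 960)) = √(-9997 - 1824) = √(-11821) = I*√11821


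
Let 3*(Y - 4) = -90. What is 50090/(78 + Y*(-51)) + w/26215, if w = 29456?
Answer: 96747541/2628990 ≈ 36.800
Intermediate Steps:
Y = -26 (Y = 4 + (⅓)*(-90) = 4 - 30 = -26)
50090/(78 + Y*(-51)) + w/26215 = 50090/(78 - 26*(-51)) + 29456/26215 = 50090/(78 + 1326) + 29456*(1/26215) = 50090/1404 + 4208/3745 = 50090*(1/1404) + 4208/3745 = 25045/702 + 4208/3745 = 96747541/2628990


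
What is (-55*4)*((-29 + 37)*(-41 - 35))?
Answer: 133760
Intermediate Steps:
(-55*4)*((-29 + 37)*(-41 - 35)) = -1760*(-76) = -220*(-608) = 133760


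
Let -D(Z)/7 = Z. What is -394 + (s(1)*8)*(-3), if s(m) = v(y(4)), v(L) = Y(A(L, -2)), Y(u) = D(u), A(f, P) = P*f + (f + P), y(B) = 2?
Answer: -1066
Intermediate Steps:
D(Z) = -7*Z
A(f, P) = P + f + P*f (A(f, P) = P*f + (P + f) = P + f + P*f)
Y(u) = -7*u
v(L) = 14 + 7*L (v(L) = -7*(-2 + L - 2*L) = -7*(-2 - L) = 14 + 7*L)
s(m) = 28 (s(m) = 14 + 7*2 = 14 + 14 = 28)
-394 + (s(1)*8)*(-3) = -394 + (28*8)*(-3) = -394 + 224*(-3) = -394 - 672 = -1066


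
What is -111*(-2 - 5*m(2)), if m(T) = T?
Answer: 1332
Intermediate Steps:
-111*(-2 - 5*m(2)) = -111*(-2 - 5*2) = -111*(-2 - 10) = -111*(-12) = 1332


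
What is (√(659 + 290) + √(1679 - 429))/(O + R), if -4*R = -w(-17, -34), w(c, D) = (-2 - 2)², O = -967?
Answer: -25*√2/963 - √949/963 ≈ -0.068703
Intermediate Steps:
w(c, D) = 16 (w(c, D) = (-4)² = 16)
R = 4 (R = -(-1)*16/4 = -¼*(-16) = 4)
(√(659 + 290) + √(1679 - 429))/(O + R) = (√(659 + 290) + √(1679 - 429))/(-967 + 4) = (√949 + √1250)/(-963) = (√949 + 25*√2)*(-1/963) = -25*√2/963 - √949/963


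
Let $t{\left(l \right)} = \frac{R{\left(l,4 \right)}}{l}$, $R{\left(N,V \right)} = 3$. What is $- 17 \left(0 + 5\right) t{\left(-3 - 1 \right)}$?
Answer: $\frac{255}{4} \approx 63.75$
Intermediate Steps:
$t{\left(l \right)} = \frac{3}{l}$
$- 17 \left(0 + 5\right) t{\left(-3 - 1 \right)} = - 17 \left(0 + 5\right) \frac{3}{-3 - 1} = - 17 \cdot 5 \frac{3}{-3 - 1} = - 17 \cdot 5 \frac{3}{-4} = - 17 \cdot 5 \cdot 3 \left(- \frac{1}{4}\right) = - 17 \cdot 5 \left(- \frac{3}{4}\right) = \left(-17\right) \left(- \frac{15}{4}\right) = \frac{255}{4}$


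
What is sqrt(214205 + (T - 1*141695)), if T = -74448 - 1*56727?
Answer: I*sqrt(58665) ≈ 242.21*I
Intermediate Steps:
T = -131175 (T = -74448 - 56727 = -131175)
sqrt(214205 + (T - 1*141695)) = sqrt(214205 + (-131175 - 1*141695)) = sqrt(214205 + (-131175 - 141695)) = sqrt(214205 - 272870) = sqrt(-58665) = I*sqrt(58665)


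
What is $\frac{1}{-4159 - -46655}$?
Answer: $\frac{1}{42496} \approx 2.3532 \cdot 10^{-5}$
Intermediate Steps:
$\frac{1}{-4159 - -46655} = \frac{1}{-4159 + \left(-125857 + 172512\right)} = \frac{1}{-4159 + 46655} = \frac{1}{42496}$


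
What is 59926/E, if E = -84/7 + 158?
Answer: 29963/73 ≈ 410.45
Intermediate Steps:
E = 146 (E = -84*1/7 + 158 = -12 + 158 = 146)
59926/E = 59926/146 = 59926*(1/146) = 29963/73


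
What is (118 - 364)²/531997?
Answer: 60516/531997 ≈ 0.11375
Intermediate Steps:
(118 - 364)²/531997 = (-246)²*(1/531997) = 60516*(1/531997) = 60516/531997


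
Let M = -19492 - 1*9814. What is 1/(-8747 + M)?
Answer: -1/38053 ≈ -2.6279e-5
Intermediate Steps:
M = -29306 (M = -19492 - 9814 = -29306)
1/(-8747 + M) = 1/(-8747 - 29306) = 1/(-38053) = -1/38053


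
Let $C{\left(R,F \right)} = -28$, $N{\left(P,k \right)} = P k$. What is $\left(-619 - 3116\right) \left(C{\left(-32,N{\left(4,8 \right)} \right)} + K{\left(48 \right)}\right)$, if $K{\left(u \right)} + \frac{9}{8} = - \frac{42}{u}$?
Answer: $112050$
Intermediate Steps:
$K{\left(u \right)} = - \frac{9}{8} - \frac{42}{u}$
$\left(-619 - 3116\right) \left(C{\left(-32,N{\left(4,8 \right)} \right)} + K{\left(48 \right)}\right) = \left(-619 - 3116\right) \left(-28 - \left(\frac{9}{8} + \frac{42}{48}\right)\right) = - 3735 \left(-28 - 2\right) = \left(-3735\right) \left(-30\right) = 112050$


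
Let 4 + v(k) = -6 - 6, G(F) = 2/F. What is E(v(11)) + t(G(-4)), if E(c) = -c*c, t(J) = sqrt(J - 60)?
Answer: -256 + 11*I*sqrt(2)/2 ≈ -256.0 + 7.7782*I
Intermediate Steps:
v(k) = -16 (v(k) = -4 + (-6 - 6) = -4 - 12 = -16)
t(J) = sqrt(-60 + J)
E(c) = -c**2
E(v(11)) + t(G(-4)) = -1*(-16)**2 + sqrt(-60 + 2/(-4)) = -1*256 + sqrt(-60 + 2*(-1/4)) = -256 + sqrt(-60 - 1/2) = -256 + sqrt(-121/2) = -256 + 11*I*sqrt(2)/2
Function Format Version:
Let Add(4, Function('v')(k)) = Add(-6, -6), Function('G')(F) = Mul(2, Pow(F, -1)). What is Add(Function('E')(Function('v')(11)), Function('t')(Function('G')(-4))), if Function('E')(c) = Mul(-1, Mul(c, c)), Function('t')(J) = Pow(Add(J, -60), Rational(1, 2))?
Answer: Add(-256, Mul(Rational(11, 2), I, Pow(2, Rational(1, 2)))) ≈ Add(-256.00, Mul(7.7782, I))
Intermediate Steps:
Function('v')(k) = -16 (Function('v')(k) = Add(-4, Add(-6, -6)) = Add(-4, -12) = -16)
Function('t')(J) = Pow(Add(-60, J), Rational(1, 2))
Function('E')(c) = Mul(-1, Pow(c, 2))
Add(Function('E')(Function('v')(11)), Function('t')(Function('G')(-4))) = Add(Mul(-1, Pow(-16, 2)), Pow(Add(-60, Mul(2, Pow(-4, -1))), Rational(1, 2))) = Add(Mul(-1, 256), Pow(Add(-60, Mul(2, Rational(-1, 4))), Rational(1, 2))) = Add(-256, Pow(Add(-60, Rational(-1, 2)), Rational(1, 2))) = Add(-256, Pow(Rational(-121, 2), Rational(1, 2))) = Add(-256, Mul(Rational(11, 2), I, Pow(2, Rational(1, 2))))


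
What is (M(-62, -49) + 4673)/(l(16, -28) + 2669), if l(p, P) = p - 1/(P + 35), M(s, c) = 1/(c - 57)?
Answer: 3467359/1992164 ≈ 1.7405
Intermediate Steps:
M(s, c) = 1/(-57 + c)
l(p, P) = p - 1/(35 + P)
(M(-62, -49) + 4673)/(l(16, -28) + 2669) = (1/(-57 - 49) + 4673)/((-1 + 35*16 - 28*16)/(35 - 28) + 2669) = (1/(-106) + 4673)/((-1 + 560 - 448)/7 + 2669) = (-1/106 + 4673)/((⅐)*111 + 2669) = 495337/(106*(111/7 + 2669)) = 495337/(106*(18794/7)) = (495337/106)*(7/18794) = 3467359/1992164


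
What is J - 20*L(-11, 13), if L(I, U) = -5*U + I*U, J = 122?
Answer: 4282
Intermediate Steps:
J - 20*L(-11, 13) = 122 - 260*(-5 - 11) = 122 - 260*(-16) = 122 - 20*(-208) = 122 + 4160 = 4282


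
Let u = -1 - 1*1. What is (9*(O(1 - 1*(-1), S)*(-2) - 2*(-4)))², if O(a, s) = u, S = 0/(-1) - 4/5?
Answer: 11664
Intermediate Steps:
u = -2 (u = -1 - 1 = -2)
S = -⅘ (S = 0*(-1) - 4*⅕ = 0 - ⅘ = -⅘ ≈ -0.80000)
O(a, s) = -2
(9*(O(1 - 1*(-1), S)*(-2) - 2*(-4)))² = (9*(-2*(-2) - 2*(-4)))² = (9*(4 + 8))² = (9*12)² = 108² = 11664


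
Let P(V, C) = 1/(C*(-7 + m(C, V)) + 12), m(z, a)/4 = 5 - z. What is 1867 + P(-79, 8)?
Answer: 261379/140 ≈ 1867.0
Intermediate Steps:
m(z, a) = 20 - 4*z (m(z, a) = 4*(5 - z) = 20 - 4*z)
P(V, C) = 1/(12 + C*(13 - 4*C)) (P(V, C) = 1/(C*(-7 + (20 - 4*C)) + 12) = 1/(C*(13 - 4*C) + 12) = 1/(12 + C*(13 - 4*C)))
1867 + P(-79, 8) = 1867 + 1/(12 - 4*8² + 13*8) = 1867 + 1/(12 - 4*64 + 104) = 1867 + 1/(12 - 256 + 104) = 1867 + 1/(-140) = 1867 - 1/140 = 261379/140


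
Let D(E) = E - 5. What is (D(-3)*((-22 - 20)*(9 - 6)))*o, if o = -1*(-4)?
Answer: 4032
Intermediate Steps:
o = 4
D(E) = -5 + E
(D(-3)*((-22 - 20)*(9 - 6)))*o = ((-5 - 3)*((-22 - 20)*(9 - 6)))*4 = -(-336)*3*4 = -8*(-126)*4 = 1008*4 = 4032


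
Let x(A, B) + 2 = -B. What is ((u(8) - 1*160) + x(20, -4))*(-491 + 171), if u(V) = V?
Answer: 48000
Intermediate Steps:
x(A, B) = -2 - B
((u(8) - 1*160) + x(20, -4))*(-491 + 171) = ((8 - 1*160) + (-2 - 1*(-4)))*(-491 + 171) = ((8 - 160) + (-2 + 4))*(-320) = (-152 + 2)*(-320) = -150*(-320) = 48000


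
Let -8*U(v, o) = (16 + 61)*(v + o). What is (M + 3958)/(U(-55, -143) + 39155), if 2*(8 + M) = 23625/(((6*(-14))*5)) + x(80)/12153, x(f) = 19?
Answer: 381300451/3992090358 ≈ 0.095514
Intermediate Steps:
U(v, o) = -77*o/8 - 77*v/8 (U(v, o) = -(16 + 61)*(v + o)/8 = -77*(o + v)/8 = -(77*o + 77*v)/8 = -77*o/8 - 77*v/8)
M = -3512141/97224 (M = -8 + (23625/(((6*(-14))*5)) + 19/12153)/2 = -8 + (23625/((-84*5)) + 19*(1/12153))/2 = -8 + (23625/(-420) + 19/12153)/2 = -8 + (23625*(-1/420) + 19/12153)/2 = -8 + (-225/4 + 19/12153)/2 = -8 + (1/2)*(-2734349/48612) = -8 - 2734349/97224 = -3512141/97224 ≈ -36.124)
(M + 3958)/(U(-55, -143) + 39155) = (-3512141/97224 + 3958)/((-77/8*(-143) - 77/8*(-55)) + 39155) = 381300451/(97224*((11011/8 + 4235/8) + 39155)) = 381300451/(97224*(7623/4 + 39155)) = 381300451/(97224*(164243/4)) = (381300451/97224)*(4/164243) = 381300451/3992090358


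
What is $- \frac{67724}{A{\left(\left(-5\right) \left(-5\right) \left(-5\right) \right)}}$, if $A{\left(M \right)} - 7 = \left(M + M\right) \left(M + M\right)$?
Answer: $- \frac{67724}{62507} \approx -1.0835$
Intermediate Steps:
$A{\left(M \right)} = 7 + 4 M^{2}$ ($A{\left(M \right)} = 7 + \left(M + M\right) \left(M + M\right) = 7 + 2 M 2 M = 7 + 4 M^{2}$)
$- \frac{67724}{A{\left(\left(-5\right) \left(-5\right) \left(-5\right) \right)}} = - \frac{67724}{7 + 4 \left(\left(-5\right) \left(-5\right) \left(-5\right)\right)^{2}} = - \frac{67724}{7 + 4 \left(25 \left(-5\right)\right)^{2}} = - \frac{67724}{7 + 4 \left(-125\right)^{2}} = - \frac{67724}{7 + 4 \cdot 15625} = - \frac{67724}{7 + 62500} = - \frac{67724}{62507}$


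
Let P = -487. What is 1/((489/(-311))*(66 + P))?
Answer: 311/205869 ≈ 0.0015107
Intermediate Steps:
1/((489/(-311))*(66 + P)) = 1/((489/(-311))*(66 - 487)) = 1/((489*(-1/311))*(-421)) = 1/(-489/311*(-421)) = 1/(205869/311) = 311/205869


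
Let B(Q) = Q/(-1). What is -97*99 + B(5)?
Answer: -9608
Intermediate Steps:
B(Q) = -Q (B(Q) = Q*(-1) = -Q)
-97*99 + B(5) = -97*99 - 1*5 = -9603 - 5 = -9608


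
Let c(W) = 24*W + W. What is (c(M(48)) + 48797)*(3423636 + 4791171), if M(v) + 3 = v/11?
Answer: 4412517861594/11 ≈ 4.0114e+11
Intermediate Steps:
M(v) = -3 + v/11
c(W) = 25*W
(c(M(48)) + 48797)*(3423636 + 4791171) = (25*(-3 + (1/11)*48) + 48797)*(3423636 + 4791171) = (25*(-3 + 48/11) + 48797)*8214807 = (25*(15/11) + 48797)*8214807 = (375/11 + 48797)*8214807 = (537142/11)*8214807 = 4412517861594/11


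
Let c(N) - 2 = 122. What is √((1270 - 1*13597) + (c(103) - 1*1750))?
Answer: I*√13953 ≈ 118.12*I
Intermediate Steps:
c(N) = 124 (c(N) = 2 + 122 = 124)
√((1270 - 1*13597) + (c(103) - 1*1750)) = √((1270 - 1*13597) + (124 - 1*1750)) = √((1270 - 13597) + (124 - 1750)) = √(-12327 - 1626) = √(-13953) = I*√13953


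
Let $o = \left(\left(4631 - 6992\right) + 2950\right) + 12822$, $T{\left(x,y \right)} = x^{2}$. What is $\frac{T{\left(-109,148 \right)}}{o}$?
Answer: $\frac{11881}{13411} \approx 0.88591$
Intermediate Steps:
$o = 13411$ ($o = \left(\left(4631 - 6992\right) + 2950\right) + 12822 = \left(-2361 + 2950\right) + 12822 = 589 + 12822 = 13411$)
$\frac{T{\left(-109,148 \right)}}{o} = \frac{\left(-109\right)^{2}}{13411} = 11881 \cdot \frac{1}{13411} = \frac{11881}{13411}$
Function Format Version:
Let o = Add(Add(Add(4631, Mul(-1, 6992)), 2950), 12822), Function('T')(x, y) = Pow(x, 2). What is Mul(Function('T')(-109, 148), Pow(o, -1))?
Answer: Rational(11881, 13411) ≈ 0.88591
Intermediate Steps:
o = 13411 (o = Add(Add(Add(4631, -6992), 2950), 12822) = Add(Add(-2361, 2950), 12822) = Add(589, 12822) = 13411)
Mul(Function('T')(-109, 148), Pow(o, -1)) = Mul(Pow(-109, 2), Pow(13411, -1)) = Mul(11881, Rational(1, 13411)) = Rational(11881, 13411)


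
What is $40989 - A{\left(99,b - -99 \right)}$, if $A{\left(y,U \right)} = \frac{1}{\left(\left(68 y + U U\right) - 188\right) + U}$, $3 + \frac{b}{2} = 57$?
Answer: $\frac{2033054399}{49600} \approx 40989.0$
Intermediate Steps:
$b = 108$ ($b = -6 + 2 \cdot 57 = -6 + 114 = 108$)
$A{\left(y,U \right)} = \frac{1}{-188 + U + U^{2} + 68 y}$ ($A{\left(y,U \right)} = \frac{1}{\left(\left(68 y + U^{2}\right) - 188\right) + U} = \frac{1}{\left(\left(U^{2} + 68 y\right) - 188\right) + U} = \frac{1}{\left(-188 + U^{2} + 68 y\right) + U} = \frac{1}{-188 + U + U^{2} + 68 y}$)
$40989 - A{\left(99,b - -99 \right)} = 40989 - \frac{1}{-188 + \left(108 - -99\right) + \left(108 - -99\right)^{2} + 68 \cdot 99} = 40989 - \frac{1}{-188 + \left(108 + 99\right) + \left(108 + 99\right)^{2} + 6732} = 40989 - \frac{1}{-188 + 207 + 207^{2} + 6732} = 40989 - \frac{1}{-188 + 207 + 42849 + 6732} = 40989 - \frac{1}{49600} = \frac{2033054399}{49600}$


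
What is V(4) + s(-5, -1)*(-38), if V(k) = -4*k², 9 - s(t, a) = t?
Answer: -596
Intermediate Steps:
s(t, a) = 9 - t
V(4) + s(-5, -1)*(-38) = -4*4² + (9 - 1*(-5))*(-38) = -4*16 + (9 + 5)*(-38) = -64 + 14*(-38) = -64 - 532 = -596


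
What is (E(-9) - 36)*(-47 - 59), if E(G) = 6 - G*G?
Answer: 11766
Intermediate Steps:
E(G) = 6 - G**2
(E(-9) - 36)*(-47 - 59) = ((6 - 1*(-9)**2) - 36)*(-47 - 59) = ((6 - 1*81) - 36)*(-106) = ((6 - 81) - 36)*(-106) = (-75 - 36)*(-106) = -111*(-106) = 11766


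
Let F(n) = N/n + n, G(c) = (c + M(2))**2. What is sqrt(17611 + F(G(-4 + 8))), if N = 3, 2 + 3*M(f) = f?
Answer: sqrt(282035)/4 ≈ 132.77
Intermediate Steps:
M(f) = -2/3 + f/3
G(c) = c**2 (G(c) = (c + (-2/3 + (1/3)*2))**2 = (c + (-2/3 + 2/3))**2 = (c + 0)**2 = c**2)
F(n) = n + 3/n (F(n) = 3/n + n = n + 3/n)
sqrt(17611 + F(G(-4 + 8))) = sqrt(17611 + ((-4 + 8)**2 + 3/((-4 + 8)**2))) = sqrt(17611 + (4**2 + 3/(4**2))) = sqrt(17611 + (16 + 3/16)) = sqrt(17611 + 259/16) = sqrt(282035/16) = sqrt(282035)/4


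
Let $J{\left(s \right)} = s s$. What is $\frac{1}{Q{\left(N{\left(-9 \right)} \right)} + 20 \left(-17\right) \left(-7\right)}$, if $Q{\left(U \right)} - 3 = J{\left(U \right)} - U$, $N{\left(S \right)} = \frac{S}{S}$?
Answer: $\frac{1}{2383} \approx 0.00041964$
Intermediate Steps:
$J{\left(s \right)} = s^{2}$
$N{\left(S \right)} = 1$
$Q{\left(U \right)} = 3 + U^{2} - U$ ($Q{\left(U \right)} = 3 + \left(U^{2} - U\right) = 3 + U^{2} - U$)
$\frac{1}{Q{\left(N{\left(-9 \right)} \right)} + 20 \left(-17\right) \left(-7\right)} = \frac{1}{\left(3 + 1^{2} - 1\right) + 20 \left(-17\right) \left(-7\right)} = \frac{1}{\left(3 + 1 - 1\right) - -2380} = \frac{1}{3 + 2380} = \frac{1}{2383}$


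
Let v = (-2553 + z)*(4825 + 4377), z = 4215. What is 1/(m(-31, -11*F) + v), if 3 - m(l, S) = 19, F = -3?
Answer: 1/15293708 ≈ 6.5386e-8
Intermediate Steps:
m(l, S) = -16 (m(l, S) = 3 - 1*19 = 3 - 19 = -16)
v = 15293724 (v = (-2553 + 4215)*(4825 + 4377) = 1662*9202 = 15293724)
1/(m(-31, -11*F) + v) = 1/(-16 + 15293724) = 1/15293708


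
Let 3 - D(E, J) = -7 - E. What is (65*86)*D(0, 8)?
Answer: 55900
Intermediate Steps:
D(E, J) = 10 + E (D(E, J) = 3 - (-7 - E) = 3 + (7 + E) = 10 + E)
(65*86)*D(0, 8) = (65*86)*(10 + 0) = 5590*10 = 55900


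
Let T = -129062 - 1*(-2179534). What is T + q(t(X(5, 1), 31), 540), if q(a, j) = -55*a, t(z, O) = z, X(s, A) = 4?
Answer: 2050252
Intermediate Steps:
T = 2050472 (T = -129062 + 2179534 = 2050472)
T + q(t(X(5, 1), 31), 540) = 2050472 - 55*4 = 2050472 - 220 = 2050252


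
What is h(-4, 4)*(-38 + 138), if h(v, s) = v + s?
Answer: 0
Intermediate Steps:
h(v, s) = s + v
h(-4, 4)*(-38 + 138) = (4 - 4)*(-38 + 138) = 0*100 = 0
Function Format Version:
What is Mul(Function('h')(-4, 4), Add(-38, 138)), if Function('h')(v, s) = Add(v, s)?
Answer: 0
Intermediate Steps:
Function('h')(v, s) = Add(s, v)
Mul(Function('h')(-4, 4), Add(-38, 138)) = Mul(Add(4, -4), Add(-38, 138)) = Mul(0, 100) = 0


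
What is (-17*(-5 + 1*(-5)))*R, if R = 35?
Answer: 5950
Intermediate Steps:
(-17*(-5 + 1*(-5)))*R = -17*(-5 + 1*(-5))*35 = -17*(-5 - 5)*35 = -17*(-10)*35 = 170*35 = 5950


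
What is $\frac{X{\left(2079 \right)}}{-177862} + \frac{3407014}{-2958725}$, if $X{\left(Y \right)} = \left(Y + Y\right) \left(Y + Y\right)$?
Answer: $- \frac{25879634167484}{263122372975} \approx -98.356$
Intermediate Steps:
$X{\left(Y \right)} = 4 Y^{2}$ ($X{\left(Y \right)} = 2 Y 2 Y = 4 Y^{2}$)
$\frac{X{\left(2079 \right)}}{-177862} + \frac{3407014}{-2958725} = \frac{4 \cdot 2079^{2}}{-177862} + \frac{3407014}{-2958725} = 4 \cdot 4322241 \left(- \frac{1}{177862}\right) + 3407014 \left(- \frac{1}{2958725}\right) = 17288964 \left(- \frac{1}{177862}\right) - \frac{3407014}{2958725} = - \frac{8644482}{88931} - \frac{3407014}{2958725} = - \frac{25879634167484}{263122372975}$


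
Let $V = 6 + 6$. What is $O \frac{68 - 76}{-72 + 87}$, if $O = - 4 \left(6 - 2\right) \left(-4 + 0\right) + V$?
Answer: $- \frac{608}{15} \approx -40.533$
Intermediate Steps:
$V = 12$
$O = 76$ ($O = - 4 \left(6 - 2\right) \left(-4 + 0\right) + 12 = - 4 \cdot 4 \left(-4\right) + 12 = \left(-4\right) \left(-16\right) + 12 = 64 + 12 = 76$)
$O \frac{68 - 76}{-72 + 87} = 76 \frac{68 - 76}{-72 + 87} = 76 \left(- \frac{8}{15}\right) = - \frac{608}{15}$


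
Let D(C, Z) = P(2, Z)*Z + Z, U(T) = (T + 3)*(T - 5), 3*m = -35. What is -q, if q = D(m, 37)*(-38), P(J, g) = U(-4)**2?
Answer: 115292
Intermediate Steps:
m = -35/3 (m = (1/3)*(-35) = -35/3 ≈ -11.667)
U(T) = (-5 + T)*(3 + T) (U(T) = (3 + T)*(-5 + T) = (-5 + T)*(3 + T))
P(J, g) = 81 (P(J, g) = (-15 + (-4)**2 - 2*(-4))**2 = (-15 + 16 + 8)**2 = 9**2 = 81)
D(C, Z) = 82*Z (D(C, Z) = 81*Z + Z = 82*Z)
q = -115292 (q = (82*37)*(-38) = 3034*(-38) = -115292)
-q = -1*(-115292) = 115292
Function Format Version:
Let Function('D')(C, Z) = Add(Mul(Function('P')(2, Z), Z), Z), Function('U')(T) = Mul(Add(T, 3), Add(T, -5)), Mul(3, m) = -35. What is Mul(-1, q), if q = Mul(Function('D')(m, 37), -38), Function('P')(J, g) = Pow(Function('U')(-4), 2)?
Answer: 115292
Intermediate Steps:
m = Rational(-35, 3) (m = Mul(Rational(1, 3), -35) = Rational(-35, 3) ≈ -11.667)
Function('U')(T) = Mul(Add(-5, T), Add(3, T)) (Function('U')(T) = Mul(Add(3, T), Add(-5, T)) = Mul(Add(-5, T), Add(3, T)))
Function('P')(J, g) = 81 (Function('P')(J, g) = Pow(Add(-15, Pow(-4, 2), Mul(-2, -4)), 2) = Pow(Add(-15, 16, 8), 2) = Pow(9, 2) = 81)
Function('D')(C, Z) = Mul(82, Z) (Function('D')(C, Z) = Add(Mul(81, Z), Z) = Mul(82, Z))
q = -115292 (q = Mul(Mul(82, 37), -38) = Mul(3034, -38) = -115292)
Mul(-1, q) = Mul(-1, -115292) = 115292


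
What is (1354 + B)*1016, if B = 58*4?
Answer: 1611376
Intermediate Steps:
B = 232
(1354 + B)*1016 = (1354 + 232)*1016 = 1586*1016 = 1611376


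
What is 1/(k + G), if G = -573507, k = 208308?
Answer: -1/365199 ≈ -2.7382e-6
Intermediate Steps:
1/(k + G) = 1/(208308 - 573507) = 1/(-365199) = -1/365199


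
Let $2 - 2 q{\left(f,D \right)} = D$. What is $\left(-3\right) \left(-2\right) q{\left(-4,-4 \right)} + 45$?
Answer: $63$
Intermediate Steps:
$q{\left(f,D \right)} = 1 - \frac{D}{2}$
$\left(-3\right) \left(-2\right) q{\left(-4,-4 \right)} + 45 = \left(-3\right) \left(-2\right) \left(1 - -2\right) + 45 = 6 \left(1 + 2\right) + 45 = 6 \cdot 3 + 45 = 18 + 45 = 63$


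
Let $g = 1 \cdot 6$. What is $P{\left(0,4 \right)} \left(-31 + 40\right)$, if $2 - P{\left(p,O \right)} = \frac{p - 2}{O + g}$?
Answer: $\frac{99}{5} \approx 19.8$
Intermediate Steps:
$g = 6$
$P{\left(p,O \right)} = 2 - \frac{-2 + p}{6 + O}$ ($P{\left(p,O \right)} = 2 - \frac{p - 2}{O + 6} = 2 - \frac{-2 + p}{6 + O}$)
$P{\left(0,4 \right)} \left(-31 + 40\right) = \frac{14 - 0 + 2 \cdot 4}{6 + 4} \left(-31 + 40\right) = \frac{14 + 0 + 8}{10} \cdot 9 = \frac{1}{10} \cdot 22 \cdot 9 = \frac{11}{5} \cdot 9 = \frac{99}{5}$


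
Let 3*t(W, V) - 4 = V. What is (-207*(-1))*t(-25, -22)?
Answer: -1242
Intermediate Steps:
t(W, V) = 4/3 + V/3
(-207*(-1))*t(-25, -22) = (-207*(-1))*(4/3 + (⅓)*(-22)) = 207*(4/3 - 22/3) = 207*(-6) = -1242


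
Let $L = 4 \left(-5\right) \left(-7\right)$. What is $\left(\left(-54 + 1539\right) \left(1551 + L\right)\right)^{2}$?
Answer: $6305798988225$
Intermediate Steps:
$L = 140$ ($L = \left(-20\right) \left(-7\right) = 140$)
$\left(\left(-54 + 1539\right) \left(1551 + L\right)\right)^{2} = \left(\left(-54 + 1539\right) \left(1551 + 140\right)\right)^{2} = \left(1485 \cdot 1691\right)^{2} = 2511135^{2} = 6305798988225$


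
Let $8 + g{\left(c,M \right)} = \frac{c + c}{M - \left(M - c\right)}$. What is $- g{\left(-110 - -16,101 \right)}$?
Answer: $6$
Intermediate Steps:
$g{\left(c,M \right)} = -6$ ($g{\left(c,M \right)} = -8 + \frac{c + c}{M - \left(M - c\right)} = -8 + \frac{2 c}{c} = -8 + 2 = -6$)
$- g{\left(-110 - -16,101 \right)} = \left(-1\right) \left(-6\right) = 6$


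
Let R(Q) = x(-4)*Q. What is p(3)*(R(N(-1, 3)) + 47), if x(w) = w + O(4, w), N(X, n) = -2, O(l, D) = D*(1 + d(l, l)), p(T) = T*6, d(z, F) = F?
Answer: 1710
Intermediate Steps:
p(T) = 6*T
O(l, D) = D*(1 + l)
x(w) = 6*w (x(w) = w + w*(1 + 4) = w + w*5 = w + 5*w = 6*w)
R(Q) = -24*Q (R(Q) = (6*(-4))*Q = -24*Q)
p(3)*(R(N(-1, 3)) + 47) = (6*3)*(-24*(-2) + 47) = 18*(48 + 47) = 18*95 = 1710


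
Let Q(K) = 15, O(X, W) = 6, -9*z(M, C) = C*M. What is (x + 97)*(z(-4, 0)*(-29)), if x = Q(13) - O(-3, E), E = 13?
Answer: 0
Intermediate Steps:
z(M, C) = -C*M/9
x = 9 (x = 15 - 1*6 = 15 - 6 = 9)
(x + 97)*(z(-4, 0)*(-29)) = (9 + 97)*(-⅑*0*(-4)*(-29)) = 106*(0*(-29)) = 106*0 = 0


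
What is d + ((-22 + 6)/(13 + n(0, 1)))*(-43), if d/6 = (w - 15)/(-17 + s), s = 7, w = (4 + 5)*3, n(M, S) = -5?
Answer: 394/5 ≈ 78.800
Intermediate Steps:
w = 27 (w = 9*3 = 27)
d = -36/5 (d = 6*((27 - 15)/(-17 + 7)) = 6*(12/(-10)) = 6*(12*(-⅒)) = 6*(-6/5) = -36/5 ≈ -7.2000)
d + ((-22 + 6)/(13 + n(0, 1)))*(-43) = -36/5 + ((-22 + 6)/(13 - 5))*(-43) = -36/5 - 16/8*(-43) = -36/5 - 16*⅛*(-43) = -36/5 - 2*(-43) = -36/5 + 86 = 394/5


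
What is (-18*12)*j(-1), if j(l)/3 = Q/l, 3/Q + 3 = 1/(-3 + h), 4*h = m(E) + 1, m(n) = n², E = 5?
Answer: -13608/19 ≈ -716.21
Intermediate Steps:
h = 13/2 (h = (5² + 1)/4 = (25 + 1)/4 = (¼)*26 = 13/2 ≈ 6.5000)
Q = -21/19 (Q = 3/(-3 + 1/(-3 + 13/2)) = 3/(-3 + 1/(7/2)) = 3/(-3 + 2/7) = 3/(-19/7) = 3*(-7/19) = -21/19 ≈ -1.1053)
j(l) = -63/(19*l) (j(l) = 3*(-21/(19*l)) = -63/(19*l))
(-18*12)*j(-1) = (-18*12)*(-63/19/(-1)) = -(-13608)*(-1)/19 = -216*63/19 = -13608/19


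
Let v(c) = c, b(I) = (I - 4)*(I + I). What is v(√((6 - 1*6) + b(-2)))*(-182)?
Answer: -364*√6 ≈ -891.61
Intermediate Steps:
b(I) = 2*I*(-4 + I) (b(I) = (-4 + I)*(2*I) = 2*I*(-4 + I))
v(√((6 - 1*6) + b(-2)))*(-182) = √((6 - 1*6) + 2*(-2)*(-4 - 2))*(-182) = √((6 - 6) + 2*(-2)*(-6))*(-182) = √(0 + 24)*(-182) = √24*(-182) = (2*√6)*(-182) = -364*√6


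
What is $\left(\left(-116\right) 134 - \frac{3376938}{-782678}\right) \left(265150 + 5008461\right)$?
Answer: $- \frac{32070331190633617}{391339} \approx -8.195 \cdot 10^{10}$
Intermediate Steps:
$\left(\left(-116\right) 134 - \frac{3376938}{-782678}\right) \left(265150 + 5008461\right) = \left(-15544 - - \frac{1688469}{391339}\right) 5273611 = \left(-15544 + \frac{1688469}{391339}\right) 5273611 = \left(- \frac{6081284947}{391339}\right) 5273611 = - \frac{32070331190633617}{391339}$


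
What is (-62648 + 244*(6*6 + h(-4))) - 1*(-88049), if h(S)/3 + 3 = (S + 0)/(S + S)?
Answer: 32355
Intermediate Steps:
h(S) = -15/2 (h(S) = -9 + 3*((S + 0)/(S + S)) = -9 + 3*(S/((2*S))) = -9 + 3*(S*(1/(2*S))) = -9 + 3*(½) = -9 + 3/2 = -15/2)
(-62648 + 244*(6*6 + h(-4))) - 1*(-88049) = (-62648 + 244*(6*6 - 15/2)) - 1*(-88049) = (-62648 + 244*(36 - 15/2)) + 88049 = (-62648 + 244*(57/2)) + 88049 = (-62648 + 6954) + 88049 = -55694 + 88049 = 32355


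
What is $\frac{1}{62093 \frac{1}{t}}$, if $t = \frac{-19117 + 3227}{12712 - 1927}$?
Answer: $- \frac{3178}{133934601} \approx -2.3728 \cdot 10^{-5}$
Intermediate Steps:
$t = - \frac{3178}{2157}$ ($t = - \frac{15890}{10785} = \left(-15890\right) \frac{1}{10785} = - \frac{3178}{2157} \approx -1.4733$)
$\frac{1}{62093 \frac{1}{t}} = \frac{1}{62093 \frac{1}{- \frac{3178}{2157}}} = \frac{1}{62093 \left(- \frac{2157}{3178}\right)} = \frac{1}{- \frac{133934601}{3178}} = - \frac{3178}{133934601}$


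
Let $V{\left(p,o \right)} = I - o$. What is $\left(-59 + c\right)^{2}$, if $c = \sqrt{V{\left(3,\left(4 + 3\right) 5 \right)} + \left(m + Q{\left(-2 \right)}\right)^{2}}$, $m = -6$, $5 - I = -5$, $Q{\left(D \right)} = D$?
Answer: $\left(59 - \sqrt{39}\right)^{2} \approx 2783.1$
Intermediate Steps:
$I = 10$ ($I = 5 - -5 = 5 + 5 = 10$)
$V{\left(p,o \right)} = 10 - o$
$c = \sqrt{39}$ ($c = \sqrt{\left(10 - \left(4 + 3\right) 5\right) + \left(-6 - 2\right)^{2}} = \sqrt{\left(10 - 7 \cdot 5\right) + \left(-8\right)^{2}} = \sqrt{\left(10 - 35\right) + 64} = \sqrt{-25 + 64} = \sqrt{39} \approx 6.245$)
$\left(-59 + c\right)^{2} = \left(-59 + \sqrt{39}\right)^{2}$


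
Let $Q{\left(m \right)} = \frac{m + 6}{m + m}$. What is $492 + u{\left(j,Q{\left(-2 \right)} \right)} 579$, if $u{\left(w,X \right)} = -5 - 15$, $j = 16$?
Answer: $-11088$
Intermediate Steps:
$Q{\left(m \right)} = \frac{6 + m}{2 m}$
$u{\left(w,X \right)} = -20$
$492 + u{\left(j,Q{\left(-2 \right)} \right)} 579 = 492 - 11580 = -11088$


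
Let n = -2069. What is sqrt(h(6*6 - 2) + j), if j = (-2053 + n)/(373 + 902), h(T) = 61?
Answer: sqrt(417367)/85 ≈ 7.6005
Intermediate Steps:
j = -1374/425 (j = (-2053 - 2069)/(373 + 902) = -4122/1275 = -4122*1/1275 = -1374/425 ≈ -3.2329)
sqrt(h(6*6 - 2) + j) = sqrt(61 - 1374/425) = sqrt(24551/425) = sqrt(417367)/85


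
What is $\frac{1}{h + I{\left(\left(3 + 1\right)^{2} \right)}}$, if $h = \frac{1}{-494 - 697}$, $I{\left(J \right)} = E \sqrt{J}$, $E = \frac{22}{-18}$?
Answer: $- \frac{3573}{17471} \approx -0.20451$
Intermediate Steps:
$E = - \frac{11}{9}$ ($E = 22 \left(- \frac{1}{18}\right) = - \frac{11}{9} \approx -1.2222$)
$I{\left(J \right)} = - \frac{11 \sqrt{J}}{9}$
$h = - \frac{1}{1191}$ ($h = \frac{1}{-494 - 697} = \frac{1}{-1191} = - \frac{1}{1191} \approx -0.00083963$)
$\frac{1}{h + I{\left(\left(3 + 1\right)^{2} \right)}} = \frac{1}{- \frac{1}{1191} - \frac{11 \sqrt{\left(3 + 1\right)^{2}}}{9}} = \frac{1}{- \frac{1}{1191} - \frac{11 \sqrt{4^{2}}}{9}} = \frac{1}{- \frac{1}{1191} - \frac{11 \sqrt{16}}{9}} = \frac{1}{- \frac{1}{1191} - \frac{44}{9}} = \frac{1}{- \frac{17471}{3573}} = - \frac{3573}{17471}$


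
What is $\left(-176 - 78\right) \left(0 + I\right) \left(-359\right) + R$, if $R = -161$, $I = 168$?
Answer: $15319087$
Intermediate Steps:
$\left(-176 - 78\right) \left(0 + I\right) \left(-359\right) + R = \left(-176 - 78\right) \left(0 + 168\right) \left(-359\right) - 161 = \left(-254\right) 168 \left(-359\right) - 161 = \left(-42672\right) \left(-359\right) - 161 = 15319248 - 161 = 15319087$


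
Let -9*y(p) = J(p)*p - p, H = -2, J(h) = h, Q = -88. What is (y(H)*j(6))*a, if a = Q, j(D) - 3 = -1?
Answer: 352/3 ≈ 117.33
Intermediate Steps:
j(D) = 2 (j(D) = 3 - 1 = 2)
a = -88
y(p) = -p²/9 + p/9 (y(p) = -(p*p - p)/9 = -(p² - p)/9 = -p²/9 + p/9)
(y(H)*j(6))*a = (((⅑)*(-2)*(1 - 1*(-2)))*2)*(-88) = (((⅑)*(-2)*(1 + 2))*2)*(-88) = (((⅑)*(-2)*3)*2)*(-88) = -⅔*2*(-88) = -4/3*(-88) = 352/3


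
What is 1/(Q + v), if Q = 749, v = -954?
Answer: -1/205 ≈ -0.0048781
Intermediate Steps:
1/(Q + v) = 1/(749 - 954) = 1/(-205) = -1/205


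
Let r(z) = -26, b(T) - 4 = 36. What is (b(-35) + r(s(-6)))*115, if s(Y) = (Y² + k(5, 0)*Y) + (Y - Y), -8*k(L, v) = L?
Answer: 1610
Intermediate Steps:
k(L, v) = -L/8
b(T) = 40 (b(T) = 4 + 36 = 40)
s(Y) = Y² - 5*Y/8 (s(Y) = (Y² + (-⅛*5)*Y) + (Y - Y) = (Y² - 5*Y/8) + 0 = Y² - 5*Y/8)
(b(-35) + r(s(-6)))*115 = (40 - 26)*115 = 14*115 = 1610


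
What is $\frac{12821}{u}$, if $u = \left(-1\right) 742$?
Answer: $- \frac{12821}{742} \approx -17.279$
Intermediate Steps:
$u = -742$
$\frac{12821}{u} = \frac{12821}{-742} = 12821 \left(- \frac{1}{742}\right) = - \frac{12821}{742}$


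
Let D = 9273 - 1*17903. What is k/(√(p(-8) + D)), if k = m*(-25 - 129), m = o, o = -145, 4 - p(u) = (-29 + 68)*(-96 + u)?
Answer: -2233*I*√4570/457 ≈ -330.32*I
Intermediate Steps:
D = -8630 (D = 9273 - 17903 = -8630)
p(u) = 3748 - 39*u (p(u) = 4 - (-29 + 68)*(-96 + u) = 4 - 39*(-96 + u) = 4 - (-3744 + 39*u) = 4 + (3744 - 39*u) = 3748 - 39*u)
m = -145
k = 22330 (k = -145*(-25 - 129) = -145*(-154) = 22330)
k/(√(p(-8) + D)) = 22330/(√((3748 - 39*(-8)) - 8630)) = 22330/(√((3748 + 312) - 8630)) = 22330/(√(4060 - 8630)) = 22330/(√(-4570)) = 22330/((I*√4570)) = 22330*(-I*√4570/4570) = -2233*I*√4570/457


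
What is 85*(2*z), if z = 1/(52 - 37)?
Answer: 34/3 ≈ 11.333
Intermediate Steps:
z = 1/15 ≈ 0.066667
85*(2*z) = 85*(2*(1/15)) = 85*(2/15) = 34/3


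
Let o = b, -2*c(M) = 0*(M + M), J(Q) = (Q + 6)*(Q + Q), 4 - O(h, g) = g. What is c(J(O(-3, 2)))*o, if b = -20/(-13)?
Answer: 0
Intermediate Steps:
O(h, g) = 4 - g
b = 20/13 (b = -20*(-1/13) = 20/13 ≈ 1.5385)
J(Q) = 2*Q*(6 + Q) (J(Q) = (6 + Q)*(2*Q) = 2*Q*(6 + Q))
c(M) = 0 (c(M) = -0*(M + M) = -0*2*M = -½*0 = 0)
o = 20/13 ≈ 1.5385
c(J(O(-3, 2)))*o = 0*(20/13) = 0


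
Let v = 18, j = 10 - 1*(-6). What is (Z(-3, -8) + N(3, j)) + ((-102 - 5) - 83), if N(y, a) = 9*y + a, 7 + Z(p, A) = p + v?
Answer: -139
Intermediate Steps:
j = 16 (j = 10 + 6 = 16)
Z(p, A) = 11 + p (Z(p, A) = -7 + (p + 18) = -7 + (18 + p) = 11 + p)
N(y, a) = a + 9*y
(Z(-3, -8) + N(3, j)) + ((-102 - 5) - 83) = ((11 - 3) + (16 + 9*3)) + ((-102 - 5) - 83) = (8 + (16 + 27)) + (-107 - 83) = (8 + 43) - 190 = 51 - 190 = -139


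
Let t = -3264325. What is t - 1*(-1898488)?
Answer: -1365837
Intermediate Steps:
t - 1*(-1898488) = -3264325 - 1*(-1898488) = -3264325 + 1898488 = -1365837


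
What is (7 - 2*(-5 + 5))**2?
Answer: 49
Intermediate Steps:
(7 - 2*(-5 + 5))**2 = (7 - 2*0)**2 = (7 + 0)**2 = 7**2 = 49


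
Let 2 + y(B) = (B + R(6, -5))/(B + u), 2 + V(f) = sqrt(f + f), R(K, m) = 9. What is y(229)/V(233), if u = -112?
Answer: 4/27027 + 2*sqrt(466)/27027 ≈ 0.0017454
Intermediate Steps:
V(f) = -2 + sqrt(2)*sqrt(f) (V(f) = -2 + sqrt(f + f) = -2 + sqrt(2*f) = -2 + sqrt(2)*sqrt(f))
y(B) = -2 + (9 + B)/(-112 + B) (y(B) = -2 + (B + 9)/(B - 112) = -2 + (9 + B)/(-112 + B))
y(229)/V(233) = ((233 - 1*229)/(-112 + 229))/(-2 + sqrt(2)*sqrt(233)) = ((233 - 229)/117)/(-2 + sqrt(466)) = ((1/117)*4)/(-2 + sqrt(466)) = 4/(117*(-2 + sqrt(466)))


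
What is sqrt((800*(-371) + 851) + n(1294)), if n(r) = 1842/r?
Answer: I*sqrt(123886319054)/647 ≈ 544.01*I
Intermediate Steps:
sqrt((800*(-371) + 851) + n(1294)) = sqrt((800*(-371) + 851) + 1842/1294) = sqrt((-296800 + 851) + 1842*(1/1294)) = sqrt(-295949 + 921/647) = sqrt(-191478082/647) = I*sqrt(123886319054)/647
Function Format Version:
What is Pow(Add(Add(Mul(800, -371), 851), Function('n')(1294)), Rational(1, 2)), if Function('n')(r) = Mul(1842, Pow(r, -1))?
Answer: Mul(Rational(1, 647), I, Pow(123886319054, Rational(1, 2))) ≈ Mul(544.01, I)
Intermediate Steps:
Pow(Add(Add(Mul(800, -371), 851), Function('n')(1294)), Rational(1, 2)) = Pow(Add(Add(Mul(800, -371), 851), Mul(1842, Pow(1294, -1))), Rational(1, 2)) = Pow(Add(Add(-296800, 851), Mul(1842, Rational(1, 1294))), Rational(1, 2)) = Pow(Add(-295949, Rational(921, 647)), Rational(1, 2)) = Pow(Rational(-191478082, 647), Rational(1, 2)) = Mul(Rational(1, 647), I, Pow(123886319054, Rational(1, 2)))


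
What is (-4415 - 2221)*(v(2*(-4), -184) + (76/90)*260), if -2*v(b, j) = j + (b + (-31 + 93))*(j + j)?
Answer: -204008336/3 ≈ -6.8003e+7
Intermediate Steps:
v(b, j) = -j/2 - j*(62 + b) (v(b, j) = -(j + (b + (-31 + 93))*(j + j))/2 = -(j + (b + 62)*(2*j))/2 = -(j + (62 + b)*(2*j))/2 = -(j + 2*j*(62 + b))/2 = -j/2 - j*(62 + b))
(-4415 - 2221)*(v(2*(-4), -184) + (76/90)*260) = (-4415 - 2221)*(-1/2*(-184)*(125 + 2*(2*(-4))) + (76/90)*260) = -6636*(-1/2*(-184)*(125 + 2*(-8)) + (76*(1/90))*260) = -6636*(-1/2*(-184)*(125 - 16) + (38/45)*260) = -6636*(-1/2*(-184)*109 + 1976/9) = -6636*(10028 + 1976/9) = -6636*92228/9 = -204008336/3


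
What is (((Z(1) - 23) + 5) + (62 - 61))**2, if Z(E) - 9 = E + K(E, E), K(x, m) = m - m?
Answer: 49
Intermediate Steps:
K(x, m) = 0
Z(E) = 9 + E (Z(E) = 9 + (E + 0) = 9 + E)
(((Z(1) - 23) + 5) + (62 - 61))**2 = ((((9 + 1) - 23) + 5) + (62 - 61))**2 = (((10 - 23) + 5) + 1)**2 = ((-13 + 5) + 1)**2 = (-8 + 1)**2 = (-7)**2 = 49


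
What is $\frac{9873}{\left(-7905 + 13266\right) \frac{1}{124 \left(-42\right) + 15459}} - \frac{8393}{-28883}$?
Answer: $\frac{974413070494}{51613921} \approx 18879.0$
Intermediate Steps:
$\frac{9873}{\left(-7905 + 13266\right) \frac{1}{124 \left(-42\right) + 15459}} - \frac{8393}{-28883} = \frac{9873}{5361 \frac{1}{-5208 + 15459}} - - \frac{8393}{28883} = \frac{9873}{5361 \cdot \frac{1}{10251}} + \frac{8393}{28883} = \frac{9873}{\frac{1787}{3417}} + \frac{8393}{28883} = 9873 \cdot \frac{3417}{1787} + \frac{8393}{28883} = \frac{33736041}{1787} + \frac{8393}{28883} = \frac{974413070494}{51613921}$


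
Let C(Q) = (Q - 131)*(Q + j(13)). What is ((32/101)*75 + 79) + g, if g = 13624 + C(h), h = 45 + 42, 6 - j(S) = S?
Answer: 1030883/101 ≈ 10207.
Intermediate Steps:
j(S) = 6 - S
h = 87
C(Q) = (-131 + Q)*(-7 + Q) (C(Q) = (Q - 131)*(Q + (6 - 1*13)) = (-131 + Q)*(Q + (6 - 13)) = (-131 + Q)*(Q - 7) = (-131 + Q)*(-7 + Q))
g = 10104 (g = 13624 + (917 + 87² - 138*87) = 13624 + (917 + 7569 - 12006) = 13624 - 3520 = 10104)
((32/101)*75 + 79) + g = ((32/101)*75 + 79) + 10104 = (2400/101 + 79) + 10104 = 10379/101 + 10104 = 1030883/101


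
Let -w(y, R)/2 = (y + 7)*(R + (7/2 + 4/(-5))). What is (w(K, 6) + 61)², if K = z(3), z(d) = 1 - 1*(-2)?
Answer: 12769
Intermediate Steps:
z(d) = 3 (z(d) = 1 + 2 = 3)
K = 3
w(y, R) = -2*(7 + y)*(27/10 + R) (w(y, R) = -2*(y + 7)*(R + (7/2 + 4/(-5))) = -2*(7 + y)*(R + (7*(½) + 4*(-⅕))) = -2*(7 + y)*(R + (7/2 - ⅘)) = -2*(7 + y)*(R + 27/10) = -2*(7 + y)*(27/10 + R))
(w(K, 6) + 61)² = ((-189/5 - 14*6 - 27/5*3 - 2*6*3) + 61)² = ((-189/5 - 84 - 81/5 - 36) + 61)² = (-174 + 61)² = (-113)² = 12769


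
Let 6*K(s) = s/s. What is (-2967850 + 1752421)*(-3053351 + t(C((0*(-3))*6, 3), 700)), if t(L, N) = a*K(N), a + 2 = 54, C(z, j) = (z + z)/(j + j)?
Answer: 3711120818861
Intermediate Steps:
C(z, j) = z/j (C(z, j) = (2*z)/((2*j)) = (2*z)*(1/(2*j)) = z/j)
a = 52 (a = -2 + 54 = 52)
K(s) = ⅙ (K(s) = (s/s)/6 = (⅙)*1 = ⅙)
t(L, N) = 26/3 (t(L, N) = 52*(⅙) = 26/3)
(-2967850 + 1752421)*(-3053351 + t(C((0*(-3))*6, 3), 700)) = (-2967850 + 1752421)*(-3053351 + 26/3) = -1215429*(-9160027/3) = 3711120818861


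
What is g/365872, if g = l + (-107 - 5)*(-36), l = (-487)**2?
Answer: 241201/365872 ≈ 0.65925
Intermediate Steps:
l = 237169
g = 241201 (g = 237169 + (-107 - 5)*(-36) = 237169 - 112*(-36) = 237169 + 4032 = 241201)
g/365872 = 241201/365872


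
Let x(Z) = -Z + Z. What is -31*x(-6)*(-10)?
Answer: 0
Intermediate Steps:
x(Z) = 0
-31*x(-6)*(-10) = -31*0*(-10) = 0*(-10) = 0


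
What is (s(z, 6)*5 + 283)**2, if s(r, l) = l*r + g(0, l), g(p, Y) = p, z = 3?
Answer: 139129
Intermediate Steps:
s(r, l) = l*r (s(r, l) = l*r + 0 = l*r)
(s(z, 6)*5 + 283)**2 = ((6*3)*5 + 283)**2 = (18*5 + 283)**2 = (90 + 283)**2 = 373**2 = 139129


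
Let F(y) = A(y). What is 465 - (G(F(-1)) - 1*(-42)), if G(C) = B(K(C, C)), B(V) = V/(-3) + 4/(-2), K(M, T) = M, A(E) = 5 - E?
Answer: 427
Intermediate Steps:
F(y) = 5 - y
B(V) = -2 - V/3 (B(V) = V*(-⅓) + 4*(-½) = -V/3 - 2 = -2 - V/3)
G(C) = -2 - C/3
465 - (G(F(-1)) - 1*(-42)) = 465 - ((-2 - (5 - 1*(-1))/3) - 1*(-42)) = 465 - ((-2 - (5 + 1)/3) + 42) = 465 - ((-2 - ⅓*6) + 42) = 465 - ((-2 - 2) + 42) = 465 - (-4 + 42) = 465 - 1*38 = 465 - 38 = 427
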